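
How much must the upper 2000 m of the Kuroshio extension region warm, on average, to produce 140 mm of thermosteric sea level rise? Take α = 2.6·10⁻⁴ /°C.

ΔT = Δh/(αH) = 0.14 / (2.6×10⁻⁴ × 2000) ≈ 0.2692 °C

0.269 °C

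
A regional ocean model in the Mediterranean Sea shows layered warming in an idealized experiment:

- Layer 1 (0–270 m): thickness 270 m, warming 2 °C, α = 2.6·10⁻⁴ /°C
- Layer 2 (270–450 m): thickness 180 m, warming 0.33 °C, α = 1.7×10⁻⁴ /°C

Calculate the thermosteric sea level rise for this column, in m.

2 × 270 × 2.6×10⁻⁴ = 0.14040 m
Layer 2: 180 × 1.7×10⁻⁴ × 0.33 = 0.010098 m
Δh = 0.14040 + 0.010098 = 0.150498 m

0.150 m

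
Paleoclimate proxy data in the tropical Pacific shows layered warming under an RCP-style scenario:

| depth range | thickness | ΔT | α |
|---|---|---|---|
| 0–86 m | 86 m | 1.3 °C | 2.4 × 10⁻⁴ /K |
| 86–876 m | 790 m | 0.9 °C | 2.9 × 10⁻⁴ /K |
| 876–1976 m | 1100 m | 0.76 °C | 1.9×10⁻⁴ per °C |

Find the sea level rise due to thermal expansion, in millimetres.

about 390 mm

Layer 1: 1.3 × 86 × 2.4×10⁻⁴ = 0.026832 m
2.9×10⁻⁴ × 790 × 0.9 = 0.20619 m
876–1976 m: 1.9×10⁻⁴ × 0.76 × 1100 = 0.15884 m
Δh = 0.026832 + 0.20619 + 0.15884 = 0.391862 m ≈ 390 mm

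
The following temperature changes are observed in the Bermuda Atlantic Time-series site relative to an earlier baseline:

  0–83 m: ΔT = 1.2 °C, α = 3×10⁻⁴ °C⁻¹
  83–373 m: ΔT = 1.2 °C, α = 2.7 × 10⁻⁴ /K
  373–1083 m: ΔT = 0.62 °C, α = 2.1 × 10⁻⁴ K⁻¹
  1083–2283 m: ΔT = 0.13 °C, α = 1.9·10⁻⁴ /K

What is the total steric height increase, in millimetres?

about 246 mm

Layer 1: 1.2 × 3×10⁻⁴ × 83 = 0.02988 m
83–373 m: 290 × 2.7×10⁻⁴ × 1.2 = 0.09396 m
373–1083 m: 710 × 2.1×10⁻⁴ × 0.62 = 0.092442 m
1.9×10⁻⁴ × 0.13 × 1200 = 0.02964 m
Δh = 0.02988 + 0.09396 + 0.092442 + 0.02964 = 0.245922 m ≈ 246 mm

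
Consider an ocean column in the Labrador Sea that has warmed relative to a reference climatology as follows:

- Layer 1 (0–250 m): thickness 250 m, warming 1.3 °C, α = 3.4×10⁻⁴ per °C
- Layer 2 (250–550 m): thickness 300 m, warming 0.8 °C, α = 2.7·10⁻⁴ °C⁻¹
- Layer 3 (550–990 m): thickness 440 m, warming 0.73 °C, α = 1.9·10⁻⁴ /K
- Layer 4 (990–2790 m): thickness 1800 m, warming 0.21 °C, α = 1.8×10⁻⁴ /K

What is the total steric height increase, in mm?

Δh = 300 mm

0–250 m: 3.4×10⁻⁴ × 1.3 × 250 = 0.11050 m
Layer 2: 300 × 0.8 × 2.7×10⁻⁴ = 0.06480 m
Layer 3: 440 × 0.73 × 1.9×10⁻⁴ = 0.061028 m
990–2790 m: 1800 × 1.8×10⁻⁴ × 0.21 = 0.06804 m
Δh = 0.11050 + 0.06480 + 0.061028 + 0.06804 = 0.304368 m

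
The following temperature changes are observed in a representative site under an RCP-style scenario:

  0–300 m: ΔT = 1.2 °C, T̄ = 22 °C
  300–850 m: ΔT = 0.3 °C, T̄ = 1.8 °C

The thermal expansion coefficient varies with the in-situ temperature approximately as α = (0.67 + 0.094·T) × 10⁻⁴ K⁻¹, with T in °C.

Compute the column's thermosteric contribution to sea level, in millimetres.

Δh = 110 mm

Layer 1: α = (0.67 + 0.094×22)×10⁻⁴ = 2.738×10⁻⁴ K⁻¹
Layer 2: α = (0.67 + 0.094×1.8)×10⁻⁴ = 0.8392×10⁻⁴ K⁻¹
Layer 1: 1.2 × 300 × 2.738×10⁻⁴ = 0.098568 m
Layer 2: 550 × 0.8392×10⁻⁴ × 0.3 = 0.0138468 m
Δh = 0.098568 + 0.0138468 = 0.1124148 m ≈ 110 mm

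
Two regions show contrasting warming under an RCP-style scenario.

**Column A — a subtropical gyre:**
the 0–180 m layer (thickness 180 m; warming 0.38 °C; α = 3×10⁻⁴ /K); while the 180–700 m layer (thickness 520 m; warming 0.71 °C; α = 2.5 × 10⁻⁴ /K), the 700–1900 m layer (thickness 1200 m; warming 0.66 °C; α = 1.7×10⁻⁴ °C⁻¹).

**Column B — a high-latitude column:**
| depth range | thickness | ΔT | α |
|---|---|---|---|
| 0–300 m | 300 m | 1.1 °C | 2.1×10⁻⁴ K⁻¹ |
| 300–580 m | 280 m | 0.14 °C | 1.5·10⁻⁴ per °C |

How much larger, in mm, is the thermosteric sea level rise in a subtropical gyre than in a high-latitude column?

170 mm

A Layer 1: 180 × 0.38 × 3×10⁻⁴ = 0.02052 m
A 180–700 m: 0.71 × 2.5×10⁻⁴ × 520 = 0.09230 m
A 1200 × 1.7×10⁻⁴ × 0.66 = 0.13464 m
A total: 0.24746 m
B Layer 1: 300 × 2.1×10⁻⁴ × 1.1 = 0.06930 m
B 300–580 m: 0.14 × 1.5×10⁻⁴ × 280 = 0.00588 m
B total: 0.07518 m
Difference: 0.24746 − 0.07518 = 0.17228 m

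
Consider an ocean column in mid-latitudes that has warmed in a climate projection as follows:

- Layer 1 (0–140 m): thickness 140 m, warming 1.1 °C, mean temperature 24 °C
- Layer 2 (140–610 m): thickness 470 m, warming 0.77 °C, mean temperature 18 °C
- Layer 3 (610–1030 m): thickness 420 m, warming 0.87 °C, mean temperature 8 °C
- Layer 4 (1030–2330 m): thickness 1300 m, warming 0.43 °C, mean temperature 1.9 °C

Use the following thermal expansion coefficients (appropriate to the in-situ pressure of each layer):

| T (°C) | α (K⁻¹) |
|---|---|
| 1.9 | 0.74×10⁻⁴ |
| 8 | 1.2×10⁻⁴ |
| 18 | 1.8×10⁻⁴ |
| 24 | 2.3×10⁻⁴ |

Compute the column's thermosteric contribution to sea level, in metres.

Layer 1 at 24 °C → α = 2.3×10⁻⁴ K⁻¹
Layer 2 at 18 °C → α = 1.8×10⁻⁴ K⁻¹
Layer 3 at 8 °C → α = 1.2×10⁻⁴ K⁻¹
Layer 4 at 1.9 °C → α = 0.74×10⁻⁴ K⁻¹
Layer 1: 140 × 2.3×10⁻⁴ × 1.1 = 0.03542 m
140–610 m: 1.8×10⁻⁴ × 0.77 × 470 = 0.065142 m
610–1030 m: 420 × 0.87 × 1.2×10⁻⁴ = 0.043848 m
Layer 4: 0.74×10⁻⁴ × 1300 × 0.43 = 0.041366 m
Δh = 0.03542 + 0.065142 + 0.043848 + 0.041366 = 0.185776 m

Δh = 0.186 m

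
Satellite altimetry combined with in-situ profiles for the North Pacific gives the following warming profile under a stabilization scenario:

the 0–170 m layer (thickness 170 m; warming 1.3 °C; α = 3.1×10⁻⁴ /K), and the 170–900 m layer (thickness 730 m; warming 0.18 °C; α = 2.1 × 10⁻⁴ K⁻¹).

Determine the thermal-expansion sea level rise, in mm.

Layer 1: 170 × 3.1×10⁻⁴ × 1.3 = 0.06851 m
0.18 × 730 × 2.1×10⁻⁴ = 0.027594 m
Δh = 0.06851 + 0.027594 = 0.096104 m

96 mm of thermosteric rise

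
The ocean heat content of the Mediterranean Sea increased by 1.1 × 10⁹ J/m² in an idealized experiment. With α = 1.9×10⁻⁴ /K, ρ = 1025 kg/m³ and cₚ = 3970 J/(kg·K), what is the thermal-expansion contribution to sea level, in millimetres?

Δh = αQ/(ρcₚ) = 1.9×10⁻⁴ × 1.1×10⁹ / (1025 × 3970) ≈ 0.051361 m

Δh = 51 mm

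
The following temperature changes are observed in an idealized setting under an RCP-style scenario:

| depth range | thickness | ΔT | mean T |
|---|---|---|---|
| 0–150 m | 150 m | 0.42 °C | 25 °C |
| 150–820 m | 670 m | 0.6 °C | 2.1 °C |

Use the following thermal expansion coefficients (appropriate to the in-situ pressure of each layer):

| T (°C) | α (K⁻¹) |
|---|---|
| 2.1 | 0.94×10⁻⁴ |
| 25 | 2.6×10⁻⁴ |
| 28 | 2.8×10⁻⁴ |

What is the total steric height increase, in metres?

Δh = 0.054 m

Layer 1 at 25 °C → α = 2.6×10⁻⁴ K⁻¹
Layer 2 at 2.1 °C → α = 0.94×10⁻⁴ K⁻¹
Layer 1: 150 × 2.6×10⁻⁴ × 0.42 = 0.01638 m
150–820 m: 0.94×10⁻⁴ × 0.6 × 670 = 0.037788 m
Δh = 0.01638 + 0.037788 = 0.054168 m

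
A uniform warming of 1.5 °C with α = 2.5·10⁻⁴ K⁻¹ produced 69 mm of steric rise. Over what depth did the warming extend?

H ≈ 180 m

H = Δh/(αΔT) = 0.069 / (2.5×10⁻⁴ × 1.5) = 184.0 m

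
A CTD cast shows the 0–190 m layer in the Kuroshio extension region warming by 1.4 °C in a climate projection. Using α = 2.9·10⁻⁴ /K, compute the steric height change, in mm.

77 mm of thermosteric rise

Δh = αΔT·H = 2.9×10⁻⁴ × 1.4 × 190 = 0.07714 m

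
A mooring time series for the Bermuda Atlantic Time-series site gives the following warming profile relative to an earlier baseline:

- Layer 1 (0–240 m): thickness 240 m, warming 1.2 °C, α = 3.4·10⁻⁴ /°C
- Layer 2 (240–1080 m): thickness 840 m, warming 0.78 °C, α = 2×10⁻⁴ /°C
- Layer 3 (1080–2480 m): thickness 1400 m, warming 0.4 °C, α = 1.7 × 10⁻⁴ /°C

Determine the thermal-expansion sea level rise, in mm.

0–240 m: 240 × 1.2 × 3.4×10⁻⁴ = 0.09792 m
240–1080 m: 0.78 × 840 × 2×10⁻⁴ = 0.13104 m
0.4 × 1400 × 1.7×10⁻⁴ = 0.09520 m
Δh = 0.09792 + 0.13104 + 0.09520 = 0.32416 m ≈ 320 mm

Δh ≈ 320 mm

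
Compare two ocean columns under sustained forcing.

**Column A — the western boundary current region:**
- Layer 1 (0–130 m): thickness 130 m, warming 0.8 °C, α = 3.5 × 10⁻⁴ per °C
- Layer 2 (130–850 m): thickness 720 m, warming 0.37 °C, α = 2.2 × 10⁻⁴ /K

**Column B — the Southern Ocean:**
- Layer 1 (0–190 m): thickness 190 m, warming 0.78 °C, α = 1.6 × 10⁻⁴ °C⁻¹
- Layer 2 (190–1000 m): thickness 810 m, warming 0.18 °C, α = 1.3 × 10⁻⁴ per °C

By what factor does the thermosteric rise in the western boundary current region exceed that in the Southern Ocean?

≈ 2.23×

A 0.8 × 3.5×10⁻⁴ × 130 = 0.03640 m
A 130–850 m: 2.2×10⁻⁴ × 0.37 × 720 = 0.058608 m
A total: 0.095008 m
B 190 × 1.6×10⁻⁴ × 0.78 = 0.023712 m
B 1.3×10⁻⁴ × 810 × 0.18 = 0.018954 m
B total: 0.042666 m
Ratio: 0.095008 / 0.042666 ≈ 2.227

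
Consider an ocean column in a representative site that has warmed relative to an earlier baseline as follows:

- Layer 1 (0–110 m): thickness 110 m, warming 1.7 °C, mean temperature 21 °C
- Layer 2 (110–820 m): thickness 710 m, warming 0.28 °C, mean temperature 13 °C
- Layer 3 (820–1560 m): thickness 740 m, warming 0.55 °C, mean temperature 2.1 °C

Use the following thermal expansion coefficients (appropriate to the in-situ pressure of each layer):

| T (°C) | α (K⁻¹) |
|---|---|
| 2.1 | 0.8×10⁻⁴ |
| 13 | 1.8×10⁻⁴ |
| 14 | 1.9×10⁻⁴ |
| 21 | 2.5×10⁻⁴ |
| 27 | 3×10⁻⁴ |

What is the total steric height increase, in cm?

Layer 1 at 21 °C → α = 2.5×10⁻⁴ K⁻¹
Layer 2 at 13 °C → α = 1.8×10⁻⁴ K⁻¹
Layer 3 at 2.1 °C → α = 0.8×10⁻⁴ K⁻¹
0–110 m: 110 × 2.5×10⁻⁴ × 1.7 = 0.04675 m
110–820 m: 0.28 × 710 × 1.8×10⁻⁴ = 0.035784 m
820–1560 m: 0.8×10⁻⁴ × 0.55 × 740 = 0.03256 m
Δh = 0.04675 + 0.035784 + 0.03256 = 0.115094 m

11.5 cm of thermosteric rise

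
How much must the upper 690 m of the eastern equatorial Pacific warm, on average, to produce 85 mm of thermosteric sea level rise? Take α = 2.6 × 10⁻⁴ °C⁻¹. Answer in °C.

about 0.474 °C

ΔT = Δh/(αH) = 0.085 / (2.6×10⁻⁴ × 690) ≈ 0.4738 °C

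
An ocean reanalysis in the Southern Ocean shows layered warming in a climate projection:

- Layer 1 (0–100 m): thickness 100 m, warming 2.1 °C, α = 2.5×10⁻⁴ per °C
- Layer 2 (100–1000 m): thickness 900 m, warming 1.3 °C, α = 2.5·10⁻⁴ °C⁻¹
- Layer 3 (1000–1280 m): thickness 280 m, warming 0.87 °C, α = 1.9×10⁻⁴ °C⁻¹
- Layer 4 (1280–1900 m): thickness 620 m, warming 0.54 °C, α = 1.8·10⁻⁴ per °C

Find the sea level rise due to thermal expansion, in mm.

Layer 1: 2.5×10⁻⁴ × 2.1 × 100 = 0.05250 m
100–1000 m: 900 × 1.3 × 2.5×10⁻⁴ = 0.29250 m
Layer 3: 0.87 × 280 × 1.9×10⁻⁴ = 0.046284 m
1280–1900 m: 1.8×10⁻⁴ × 0.54 × 620 = 0.060264 m
Δh = 0.05250 + 0.29250 + 0.046284 + 0.060264 = 0.451548 m

450 mm of thermosteric rise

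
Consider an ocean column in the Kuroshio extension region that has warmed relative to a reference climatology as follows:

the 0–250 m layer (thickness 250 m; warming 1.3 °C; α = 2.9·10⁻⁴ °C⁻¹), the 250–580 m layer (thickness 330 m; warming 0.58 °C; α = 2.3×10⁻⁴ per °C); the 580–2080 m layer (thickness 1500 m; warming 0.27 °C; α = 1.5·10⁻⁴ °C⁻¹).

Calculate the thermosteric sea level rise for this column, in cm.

Layer 1: 1.3 × 250 × 2.9×10⁻⁴ = 0.09425 m
330 × 0.58 × 2.3×10⁻⁴ = 0.044022 m
Layer 3: 1.5×10⁻⁴ × 0.27 × 1500 = 0.06075 m
Δh = 0.09425 + 0.044022 + 0.06075 = 0.199022 m

Δh ≈ 19.9 cm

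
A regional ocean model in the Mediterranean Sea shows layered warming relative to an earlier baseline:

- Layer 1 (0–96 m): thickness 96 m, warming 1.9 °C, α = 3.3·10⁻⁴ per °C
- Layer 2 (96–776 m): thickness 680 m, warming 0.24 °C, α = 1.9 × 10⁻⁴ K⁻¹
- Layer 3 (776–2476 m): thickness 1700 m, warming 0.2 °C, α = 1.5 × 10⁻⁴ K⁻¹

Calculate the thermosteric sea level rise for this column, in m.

Δh ≈ 0.142 m

0–96 m: 1.9 × 96 × 3.3×10⁻⁴ = 0.060192 m
Layer 2: 0.24 × 680 × 1.9×10⁻⁴ = 0.031008 m
776–2476 m: 1700 × 1.5×10⁻⁴ × 0.2 = 0.05100 m
Δh = 0.060192 + 0.031008 + 0.05100 = 0.14220 m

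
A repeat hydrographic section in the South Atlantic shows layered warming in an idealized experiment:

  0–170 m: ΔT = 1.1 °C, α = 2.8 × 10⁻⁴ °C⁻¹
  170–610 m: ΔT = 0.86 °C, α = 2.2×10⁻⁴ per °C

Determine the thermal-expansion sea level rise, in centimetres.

13.6 cm

170 × 2.8×10⁻⁴ × 1.1 = 0.05236 m
Layer 2: 440 × 2.2×10⁻⁴ × 0.86 = 0.083248 m
Δh = 0.05236 + 0.083248 = 0.135608 m ≈ 13.6 cm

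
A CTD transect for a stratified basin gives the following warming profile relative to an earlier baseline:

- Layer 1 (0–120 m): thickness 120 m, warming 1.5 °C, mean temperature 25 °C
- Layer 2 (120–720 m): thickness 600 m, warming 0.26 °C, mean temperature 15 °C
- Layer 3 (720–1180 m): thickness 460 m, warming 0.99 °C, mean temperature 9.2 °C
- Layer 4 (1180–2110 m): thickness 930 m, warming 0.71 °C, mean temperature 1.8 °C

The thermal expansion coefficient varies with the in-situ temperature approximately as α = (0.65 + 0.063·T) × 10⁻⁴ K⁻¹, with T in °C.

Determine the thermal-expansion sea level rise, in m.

Δh = 0.171 m

Layer 1: α = (0.65 + 0.063×25)×10⁻⁴ = 2.225×10⁻⁴ K⁻¹
Layer 2: α = (0.65 + 0.063×15)×10⁻⁴ = 1.595×10⁻⁴ K⁻¹
Layer 3: α = (0.65 + 0.063×9.2)×10⁻⁴ = 1.2296×10⁻⁴ K⁻¹
Layer 4: α = (0.65 + 0.063×1.8)×10⁻⁴ = 0.7634×10⁻⁴ K⁻¹
0–120 m: 1.5 × 2.225×10⁻⁴ × 120 = 0.04005 m
Layer 2: 1.595×10⁻⁴ × 600 × 0.26 = 0.024882 m
720–1180 m: 1.2296×10⁻⁴ × 460 × 0.99 = 0.055995984 m
0.7634×10⁻⁴ × 930 × 0.71 = 0.050407302 m
Δh = 0.04005 + 0.024882 + 0.055995984 + 0.050407302 = 0.171335286 m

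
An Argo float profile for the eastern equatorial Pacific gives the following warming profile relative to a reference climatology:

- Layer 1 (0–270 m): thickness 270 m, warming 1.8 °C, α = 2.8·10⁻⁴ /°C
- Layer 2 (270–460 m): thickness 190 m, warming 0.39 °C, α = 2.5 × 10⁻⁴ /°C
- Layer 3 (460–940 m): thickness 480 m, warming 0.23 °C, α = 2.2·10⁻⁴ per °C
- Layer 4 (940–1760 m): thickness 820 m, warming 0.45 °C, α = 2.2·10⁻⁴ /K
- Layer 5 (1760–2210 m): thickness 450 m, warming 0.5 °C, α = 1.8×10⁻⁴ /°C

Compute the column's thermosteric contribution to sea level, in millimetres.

301 mm of thermosteric rise

0–270 m: 2.8×10⁻⁴ × 270 × 1.8 = 0.13608 m
0.39 × 190 × 2.5×10⁻⁴ = 0.018525 m
480 × 2.2×10⁻⁴ × 0.23 = 0.024288 m
940–1760 m: 2.2×10⁻⁴ × 0.45 × 820 = 0.08118 m
Layer 5: 450 × 1.8×10⁻⁴ × 0.5 = 0.04050 m
Δh = 0.13608 + 0.018525 + 0.024288 + 0.08118 + 0.04050 = 0.300573 m ≈ 301 mm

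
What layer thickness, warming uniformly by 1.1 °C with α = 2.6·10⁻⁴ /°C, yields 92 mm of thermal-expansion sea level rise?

322 m

H = Δh/(αΔT) = 0.092 / (2.6×10⁻⁴ × 1.1) ≈ 321.7 m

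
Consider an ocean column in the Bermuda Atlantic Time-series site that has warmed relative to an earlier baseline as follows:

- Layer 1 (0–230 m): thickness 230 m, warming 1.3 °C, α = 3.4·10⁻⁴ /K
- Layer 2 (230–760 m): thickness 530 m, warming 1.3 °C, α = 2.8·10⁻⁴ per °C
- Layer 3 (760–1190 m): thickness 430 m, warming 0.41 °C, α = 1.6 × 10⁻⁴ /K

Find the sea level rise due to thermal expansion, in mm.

Layer 1: 230 × 1.3 × 3.4×10⁻⁴ = 0.10166 m
Layer 2: 2.8×10⁻⁴ × 530 × 1.3 = 0.19292 m
Layer 3: 0.41 × 430 × 1.6×10⁻⁴ = 0.028208 m
Δh = 0.10166 + 0.19292 + 0.028208 = 0.322788 m

Δh = 320 mm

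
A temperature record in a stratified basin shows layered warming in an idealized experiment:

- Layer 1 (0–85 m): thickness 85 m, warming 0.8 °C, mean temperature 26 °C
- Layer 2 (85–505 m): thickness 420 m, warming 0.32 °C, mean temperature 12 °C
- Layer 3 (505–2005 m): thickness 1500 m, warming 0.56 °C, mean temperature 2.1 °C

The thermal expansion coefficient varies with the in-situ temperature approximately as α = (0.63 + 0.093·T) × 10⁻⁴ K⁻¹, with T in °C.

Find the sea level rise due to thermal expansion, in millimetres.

Layer 1: α = (0.63 + 0.093×26)×10⁻⁴ = 3.048×10⁻⁴ K⁻¹
Layer 2: α = (0.63 + 0.093×12)×10⁻⁴ = 1.746×10⁻⁴ K⁻¹
Layer 3: α = (0.63 + 0.093×2.1)×10⁻⁴ = 0.8253×10⁻⁴ K⁻¹
0–85 m: 85 × 0.8 × 3.048×10⁻⁴ = 0.0207264 m
1.746×10⁻⁴ × 420 × 0.32 = 0.02346624 m
Layer 3: 0.56 × 0.8253×10⁻⁴ × 1500 = 0.0693252 m
Δh = 0.0207264 + 0.02346624 + 0.0693252 = 0.11351784 m

about 114 mm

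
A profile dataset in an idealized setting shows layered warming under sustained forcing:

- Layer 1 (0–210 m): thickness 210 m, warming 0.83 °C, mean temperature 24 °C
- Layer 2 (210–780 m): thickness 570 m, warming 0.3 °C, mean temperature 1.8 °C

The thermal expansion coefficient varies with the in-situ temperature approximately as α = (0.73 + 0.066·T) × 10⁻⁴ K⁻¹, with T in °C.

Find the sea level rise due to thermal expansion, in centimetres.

Δh = 5.48 cm

Layer 1: α = (0.73 + 0.066×24)×10⁻⁴ = 2.314×10⁻⁴ K⁻¹
Layer 2: α = (0.73 + 0.066×1.8)×10⁻⁴ = 0.8488×10⁻⁴ K⁻¹
0–210 m: 2.314×10⁻⁴ × 210 × 0.83 = 0.04033302 m
570 × 0.3 × 0.8488×10⁻⁴ = 0.01451448 m
Δh = 0.04033302 + 0.01451448 = 0.0548475 m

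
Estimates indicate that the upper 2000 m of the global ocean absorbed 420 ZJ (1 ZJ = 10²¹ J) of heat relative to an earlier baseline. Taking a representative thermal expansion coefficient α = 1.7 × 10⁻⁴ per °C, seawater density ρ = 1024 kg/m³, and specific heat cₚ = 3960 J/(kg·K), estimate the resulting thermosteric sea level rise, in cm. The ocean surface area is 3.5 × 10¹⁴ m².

Per unit area: Q = 420×10²¹ / (3.5×10¹⁴) = 1.2×10⁹ J/m²
Δh = αQ/(ρcₚ) = 1.7×10⁻⁴ × 1.2×10⁹ / (1024 × 3960) ≈ 0.050308 m

about 5.0 cm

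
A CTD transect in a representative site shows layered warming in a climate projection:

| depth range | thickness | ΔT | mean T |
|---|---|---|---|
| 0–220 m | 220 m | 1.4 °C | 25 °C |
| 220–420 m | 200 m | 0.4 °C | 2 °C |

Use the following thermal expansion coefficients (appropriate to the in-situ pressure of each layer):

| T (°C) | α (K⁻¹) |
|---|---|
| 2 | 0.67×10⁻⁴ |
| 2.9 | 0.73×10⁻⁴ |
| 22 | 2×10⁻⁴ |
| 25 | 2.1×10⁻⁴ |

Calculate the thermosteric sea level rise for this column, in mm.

Layer 1 at 25 °C → α = 2.1×10⁻⁴ K⁻¹
Layer 2 at 2 °C → α = 0.67×10⁻⁴ K⁻¹
Layer 1: 220 × 1.4 × 2.1×10⁻⁴ = 0.06468 m
Layer 2: 0.67×10⁻⁴ × 200 × 0.4 = 0.00536 m
Δh = 0.06468 + 0.00536 = 0.07004 m

Δh ≈ 70.0 mm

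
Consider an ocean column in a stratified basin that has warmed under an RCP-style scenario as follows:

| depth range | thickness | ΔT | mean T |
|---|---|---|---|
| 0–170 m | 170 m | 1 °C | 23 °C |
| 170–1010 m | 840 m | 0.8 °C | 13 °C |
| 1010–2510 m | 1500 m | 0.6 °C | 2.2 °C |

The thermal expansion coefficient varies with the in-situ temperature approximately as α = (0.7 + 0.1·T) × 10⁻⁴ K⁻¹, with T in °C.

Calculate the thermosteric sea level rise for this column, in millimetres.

about 268 mm

Layer 1: α = (0.7 + 0.1×23)×10⁻⁴ = 3×10⁻⁴ K⁻¹
Layer 2: α = (0.7 + 0.1×13)×10⁻⁴ = 2×10⁻⁴ K⁻¹
Layer 3: α = (0.7 + 0.1×2.2)×10⁻⁴ = 0.92×10⁻⁴ K⁻¹
0–170 m: 1 × 170 × 3×10⁻⁴ = 0.05100 m
2×10⁻⁴ × 840 × 0.8 = 0.13440 m
Layer 3: 0.92×10⁻⁴ × 0.6 × 1500 = 0.08280 m
Δh = 0.05100 + 0.13440 + 0.08280 = 0.26820 m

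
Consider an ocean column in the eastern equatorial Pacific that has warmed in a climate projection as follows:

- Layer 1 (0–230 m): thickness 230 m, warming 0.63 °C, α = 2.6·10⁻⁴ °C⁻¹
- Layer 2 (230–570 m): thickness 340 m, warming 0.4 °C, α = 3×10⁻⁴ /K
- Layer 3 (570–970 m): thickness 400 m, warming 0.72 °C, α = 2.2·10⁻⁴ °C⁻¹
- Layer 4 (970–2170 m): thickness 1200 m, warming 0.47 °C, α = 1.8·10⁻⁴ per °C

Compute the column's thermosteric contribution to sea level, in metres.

Δh ≈ 0.24 m

230 × 2.6×10⁻⁴ × 0.63 = 0.037674 m
230–570 m: 3×10⁻⁴ × 0.4 × 340 = 0.04080 m
570–970 m: 2.2×10⁻⁴ × 0.72 × 400 = 0.06336 m
Layer 4: 1200 × 1.8×10⁻⁴ × 0.47 = 0.10152 m
Δh = 0.037674 + 0.04080 + 0.06336 + 0.10152 = 0.243354 m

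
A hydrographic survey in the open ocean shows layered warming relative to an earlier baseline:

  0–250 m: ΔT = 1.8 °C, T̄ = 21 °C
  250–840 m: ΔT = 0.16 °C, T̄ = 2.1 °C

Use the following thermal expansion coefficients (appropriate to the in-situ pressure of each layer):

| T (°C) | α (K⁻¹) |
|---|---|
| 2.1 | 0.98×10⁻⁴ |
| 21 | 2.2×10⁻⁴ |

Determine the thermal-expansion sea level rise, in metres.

Layer 1 at 21 °C → α = 2.2×10⁻⁴ K⁻¹
Layer 2 at 2.1 °C → α = 0.98×10⁻⁴ K⁻¹
Layer 1: 2.2×10⁻⁴ × 1.8 × 250 = 0.09900 m
590 × 0.16 × 0.98×10⁻⁴ = 0.0092512 m
Δh = 0.09900 + 0.0092512 = 0.1082512 m

0.108 m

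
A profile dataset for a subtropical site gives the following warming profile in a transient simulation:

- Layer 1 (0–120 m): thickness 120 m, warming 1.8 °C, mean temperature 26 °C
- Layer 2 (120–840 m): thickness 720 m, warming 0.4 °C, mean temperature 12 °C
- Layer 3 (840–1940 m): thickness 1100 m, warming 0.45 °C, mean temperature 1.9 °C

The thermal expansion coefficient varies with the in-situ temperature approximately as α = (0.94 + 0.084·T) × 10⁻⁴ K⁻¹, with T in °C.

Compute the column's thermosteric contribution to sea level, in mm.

Layer 1: α = (0.94 + 0.084×26)×10⁻⁴ = 3.124×10⁻⁴ K⁻¹
Layer 2: α = (0.94 + 0.084×12)×10⁻⁴ = 1.948×10⁻⁴ K⁻¹
Layer 3: α = (0.94 + 0.084×1.9)×10⁻⁴ = 1.0996×10⁻⁴ K⁻¹
Layer 1: 3.124×10⁻⁴ × 1.8 × 120 = 0.0674784 m
720 × 1.948×10⁻⁴ × 0.4 = 0.0561024 m
Layer 3: 0.45 × 1.0996×10⁻⁴ × 1100 = 0.0544302 m
Δh = 0.0674784 + 0.0561024 + 0.0544302 = 0.178011 m ≈ 178 mm

178 mm of thermosteric rise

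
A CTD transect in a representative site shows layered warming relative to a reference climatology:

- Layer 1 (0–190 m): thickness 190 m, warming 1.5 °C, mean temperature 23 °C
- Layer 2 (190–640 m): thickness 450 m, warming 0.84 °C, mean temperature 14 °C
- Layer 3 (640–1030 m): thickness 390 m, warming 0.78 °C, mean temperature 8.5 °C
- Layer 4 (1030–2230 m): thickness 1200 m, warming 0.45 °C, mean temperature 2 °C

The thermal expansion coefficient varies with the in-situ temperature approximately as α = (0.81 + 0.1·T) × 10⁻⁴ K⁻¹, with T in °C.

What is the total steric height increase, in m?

0.277 m of thermosteric rise

Layer 1: α = (0.81 + 0.1×23)×10⁻⁴ = 3.11×10⁻⁴ K⁻¹
Layer 2: α = (0.81 + 0.1×14)×10⁻⁴ = 2.21×10⁻⁴ K⁻¹
Layer 3: α = (0.81 + 0.1×8.5)×10⁻⁴ = 1.66×10⁻⁴ K⁻¹
Layer 4: α = (0.81 + 0.1×2)×10⁻⁴ = 1.01×10⁻⁴ K⁻¹
0–190 m: 190 × 3.11×10⁻⁴ × 1.5 = 0.088635 m
Layer 2: 2.21×10⁻⁴ × 0.84 × 450 = 0.083538 m
0.78 × 1.66×10⁻⁴ × 390 = 0.0504972 m
0.45 × 1200 × 1.01×10⁻⁴ = 0.05454 m
Δh = 0.088635 + 0.083538 + 0.0504972 + 0.05454 = 0.2772102 m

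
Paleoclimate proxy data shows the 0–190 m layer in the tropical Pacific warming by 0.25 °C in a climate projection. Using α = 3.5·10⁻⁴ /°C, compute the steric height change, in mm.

17 mm

Δh = αΔT·H = 3.5×10⁻⁴ × 0.25 × 190 = 0.016625 m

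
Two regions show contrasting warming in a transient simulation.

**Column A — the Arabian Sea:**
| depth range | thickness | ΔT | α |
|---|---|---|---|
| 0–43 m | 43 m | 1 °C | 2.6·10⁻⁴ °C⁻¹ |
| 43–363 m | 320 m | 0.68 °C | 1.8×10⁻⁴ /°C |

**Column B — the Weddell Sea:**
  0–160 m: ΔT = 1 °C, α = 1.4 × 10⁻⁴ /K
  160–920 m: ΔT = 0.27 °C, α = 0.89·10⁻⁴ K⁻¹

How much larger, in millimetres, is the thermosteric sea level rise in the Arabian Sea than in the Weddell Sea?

9.69 mm larger

A 2.6×10⁻⁴ × 1 × 43 = 0.01118 m
A 43–363 m: 320 × 0.68 × 1.8×10⁻⁴ = 0.039168 m
A total: 0.050348 m
B 0–160 m: 1.4×10⁻⁴ × 160 × 1 = 0.02240 m
B 0.89×10⁻⁴ × 0.27 × 760 = 0.0182628 m
B total: 0.0406628 m
Difference: 0.050348 − 0.0406628 = 0.0096852 m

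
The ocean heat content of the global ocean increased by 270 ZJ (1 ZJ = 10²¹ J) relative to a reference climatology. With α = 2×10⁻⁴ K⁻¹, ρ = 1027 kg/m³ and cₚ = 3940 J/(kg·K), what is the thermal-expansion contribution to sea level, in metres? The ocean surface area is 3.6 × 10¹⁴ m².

Per unit area: Q = 270×10²¹ / (3.6×10¹⁴) = 7.5×10⁸ J/m²
Δh = αQ/(ρcₚ) = 2×10⁻⁴ × 7.5×10⁸ / (1027 × 3940) ≈ 0.03707 m

0.0371 m of thermosteric rise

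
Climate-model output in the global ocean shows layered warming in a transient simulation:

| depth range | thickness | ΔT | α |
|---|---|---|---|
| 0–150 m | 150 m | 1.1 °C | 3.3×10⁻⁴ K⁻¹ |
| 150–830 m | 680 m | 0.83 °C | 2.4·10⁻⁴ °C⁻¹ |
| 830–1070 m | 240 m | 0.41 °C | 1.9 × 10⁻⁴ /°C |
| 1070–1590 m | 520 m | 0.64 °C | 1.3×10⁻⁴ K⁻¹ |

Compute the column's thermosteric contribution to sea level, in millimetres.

Δh = 250 mm

3.3×10⁻⁴ × 1.1 × 150 = 0.05445 m
Layer 2: 680 × 2.4×10⁻⁴ × 0.83 = 0.135456 m
830–1070 m: 240 × 1.9×10⁻⁴ × 0.41 = 0.018696 m
520 × 1.3×10⁻⁴ × 0.64 = 0.043264 m
Δh = 0.05445 + 0.135456 + 0.018696 + 0.043264 = 0.251866 m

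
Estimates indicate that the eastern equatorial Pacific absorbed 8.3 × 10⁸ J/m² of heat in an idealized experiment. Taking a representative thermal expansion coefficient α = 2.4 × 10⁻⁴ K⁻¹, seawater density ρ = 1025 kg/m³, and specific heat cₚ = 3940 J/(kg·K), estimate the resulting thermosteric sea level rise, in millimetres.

Δh = αQ/(ρcₚ) = 2.4×10⁻⁴ × 8.3×10⁸ / (1025 × 3940) ≈ 0.049325 m

about 49.3 mm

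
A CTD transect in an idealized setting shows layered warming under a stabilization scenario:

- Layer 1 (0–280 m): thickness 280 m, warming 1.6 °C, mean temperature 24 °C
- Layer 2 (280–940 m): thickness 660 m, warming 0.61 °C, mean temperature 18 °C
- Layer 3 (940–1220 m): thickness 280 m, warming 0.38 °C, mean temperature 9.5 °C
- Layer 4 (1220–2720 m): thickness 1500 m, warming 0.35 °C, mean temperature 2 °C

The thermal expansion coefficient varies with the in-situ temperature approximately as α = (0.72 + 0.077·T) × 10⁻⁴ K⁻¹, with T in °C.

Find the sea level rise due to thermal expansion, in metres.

about 0.261 m

Layer 1: α = (0.72 + 0.077×24)×10⁻⁴ = 2.568×10⁻⁴ K⁻¹
Layer 2: α = (0.72 + 0.077×18)×10⁻⁴ = 2.106×10⁻⁴ K⁻¹
Layer 3: α = (0.72 + 0.077×9.5)×10⁻⁴ = 1.4515×10⁻⁴ K⁻¹
Layer 4: α = (0.72 + 0.077×2)×10⁻⁴ = 0.874×10⁻⁴ K⁻¹
280 × 2.568×10⁻⁴ × 1.6 = 0.1150464 m
Layer 2: 2.106×10⁻⁴ × 660 × 0.61 = 0.08478756 m
Layer 3: 1.4515×10⁻⁴ × 280 × 0.38 = 0.01544396 m
Layer 4: 1500 × 0.874×10⁻⁴ × 0.35 = 0.045885 m
Δh = 0.1150464 + 0.08478756 + 0.01544396 + 0.045885 = 0.26116292 m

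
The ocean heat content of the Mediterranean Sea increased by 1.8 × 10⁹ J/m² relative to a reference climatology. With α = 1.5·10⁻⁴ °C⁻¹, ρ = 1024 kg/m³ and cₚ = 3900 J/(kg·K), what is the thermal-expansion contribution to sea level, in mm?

Δh ≈ 67.6 mm

Δh = αQ/(ρcₚ) = 1.5×10⁻⁴ × 1.8×10⁹ / (1024 × 3900) ≈ 0.067608 m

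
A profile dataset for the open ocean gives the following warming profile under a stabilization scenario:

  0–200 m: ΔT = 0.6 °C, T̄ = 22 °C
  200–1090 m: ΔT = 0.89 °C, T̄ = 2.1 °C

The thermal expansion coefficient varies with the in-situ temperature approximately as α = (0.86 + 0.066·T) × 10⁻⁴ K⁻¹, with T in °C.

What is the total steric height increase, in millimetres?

110 mm

Layer 1: α = (0.86 + 0.066×22)×10⁻⁴ = 2.312×10⁻⁴ K⁻¹
Layer 2: α = (0.86 + 0.066×2.1)×10⁻⁴ = 0.9986×10⁻⁴ K⁻¹
200 × 0.6 × 2.312×10⁻⁴ = 0.027744 m
Layer 2: 0.89 × 890 × 0.9986×10⁻⁴ = 0.079099106 m
Δh = 0.027744 + 0.079099106 = 0.106843106 m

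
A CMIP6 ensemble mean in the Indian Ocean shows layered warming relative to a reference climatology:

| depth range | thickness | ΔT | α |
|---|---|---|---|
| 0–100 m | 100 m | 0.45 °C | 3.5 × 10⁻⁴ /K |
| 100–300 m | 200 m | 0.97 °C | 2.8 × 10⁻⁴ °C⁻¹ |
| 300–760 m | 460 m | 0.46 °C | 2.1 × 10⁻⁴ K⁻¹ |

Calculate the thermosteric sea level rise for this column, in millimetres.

110 mm

Layer 1: 3.5×10⁻⁴ × 100 × 0.45 = 0.01575 m
Layer 2: 2.8×10⁻⁴ × 200 × 0.97 = 0.05432 m
300–760 m: 0.46 × 2.1×10⁻⁴ × 460 = 0.044436 m
Δh = 0.01575 + 0.05432 + 0.044436 = 0.114506 m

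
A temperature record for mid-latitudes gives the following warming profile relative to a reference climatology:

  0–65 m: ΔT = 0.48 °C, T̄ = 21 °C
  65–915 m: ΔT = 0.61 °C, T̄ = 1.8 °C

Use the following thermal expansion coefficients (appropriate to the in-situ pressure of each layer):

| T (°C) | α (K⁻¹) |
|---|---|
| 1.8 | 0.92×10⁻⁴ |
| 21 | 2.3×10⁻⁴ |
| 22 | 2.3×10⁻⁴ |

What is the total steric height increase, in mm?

about 55 mm

Layer 1 at 21 °C → α = 2.3×10⁻⁴ K⁻¹
Layer 2 at 1.8 °C → α = 0.92×10⁻⁴ K⁻¹
Layer 1: 65 × 2.3×10⁻⁴ × 0.48 = 0.007176 m
65–915 m: 0.92×10⁻⁴ × 850 × 0.61 = 0.047702 m
Δh = 0.007176 + 0.047702 = 0.054878 m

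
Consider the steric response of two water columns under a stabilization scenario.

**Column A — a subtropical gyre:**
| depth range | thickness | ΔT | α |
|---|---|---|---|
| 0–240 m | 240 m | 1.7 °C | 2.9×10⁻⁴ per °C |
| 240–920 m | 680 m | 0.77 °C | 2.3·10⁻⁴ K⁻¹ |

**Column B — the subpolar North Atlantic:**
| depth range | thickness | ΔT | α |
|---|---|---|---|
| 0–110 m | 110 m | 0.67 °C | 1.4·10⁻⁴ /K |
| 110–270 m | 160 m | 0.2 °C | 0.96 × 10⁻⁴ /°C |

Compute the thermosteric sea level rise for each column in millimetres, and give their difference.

A 0–240 m: 240 × 2.9×10⁻⁴ × 1.7 = 0.11832 m
A 240–920 m: 680 × 0.77 × 2.3×10⁻⁴ = 0.120428 m
A total: 0.238748 m
B 110 × 1.4×10⁻⁴ × 0.67 = 0.010318 m
B 110–270 m: 0.96×10⁻⁴ × 0.2 × 160 = 0.003072 m
B total: 0.01339 m
Difference: 0.238748 − 0.01339 = 0.225358 m

A: 239 mm; B: 13.4 mm; difference 225 mm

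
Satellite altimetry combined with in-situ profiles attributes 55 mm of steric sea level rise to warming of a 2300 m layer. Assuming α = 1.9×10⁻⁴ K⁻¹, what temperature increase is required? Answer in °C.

0.126 °C

ΔT = Δh/(αH) = 0.055 / (1.9×10⁻⁴ × 2300) ≈ 0.1259 °C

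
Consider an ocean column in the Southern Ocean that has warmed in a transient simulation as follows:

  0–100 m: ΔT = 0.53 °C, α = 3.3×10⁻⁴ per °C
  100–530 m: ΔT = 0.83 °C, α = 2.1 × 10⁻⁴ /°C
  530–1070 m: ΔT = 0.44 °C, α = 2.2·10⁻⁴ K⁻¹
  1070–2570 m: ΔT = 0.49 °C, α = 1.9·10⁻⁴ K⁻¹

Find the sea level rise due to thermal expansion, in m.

0.284 m of thermosteric rise

100 × 0.53 × 3.3×10⁻⁴ = 0.01749 m
Layer 2: 430 × 2.1×10⁻⁴ × 0.83 = 0.074949 m
2.2×10⁻⁴ × 540 × 0.44 = 0.052272 m
Layer 4: 1.9×10⁻⁴ × 0.49 × 1500 = 0.13965 m
Δh = 0.01749 + 0.074949 + 0.052272 + 0.13965 = 0.284361 m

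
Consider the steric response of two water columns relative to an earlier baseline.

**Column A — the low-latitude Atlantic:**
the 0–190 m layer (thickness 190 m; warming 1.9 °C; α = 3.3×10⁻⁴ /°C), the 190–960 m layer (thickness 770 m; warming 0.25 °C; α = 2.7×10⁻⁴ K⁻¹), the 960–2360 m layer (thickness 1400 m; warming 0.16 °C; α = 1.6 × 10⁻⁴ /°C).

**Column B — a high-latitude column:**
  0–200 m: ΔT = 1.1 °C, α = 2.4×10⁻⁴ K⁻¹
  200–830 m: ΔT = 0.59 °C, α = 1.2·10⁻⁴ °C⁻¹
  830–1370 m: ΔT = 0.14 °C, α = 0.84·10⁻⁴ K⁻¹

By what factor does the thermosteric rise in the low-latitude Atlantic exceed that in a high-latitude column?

A 1.9 × 3.3×10⁻⁴ × 190 = 0.11913 m
A Layer 2: 770 × 0.25 × 2.7×10⁻⁴ = 0.051975 m
A 960–2360 m: 0.16 × 1.6×10⁻⁴ × 1400 = 0.03584 m
A total: 0.206945 m
B Layer 1: 2.4×10⁻⁴ × 200 × 1.1 = 0.05280 m
B Layer 2: 630 × 0.59 × 1.2×10⁻⁴ = 0.044604 m
B 830–1370 m: 0.84×10⁻⁴ × 540 × 0.14 = 0.0063504 m
B total: 0.1037544 m
Ratio: 0.206945 / 0.1037544 ≈ 1.995

2.0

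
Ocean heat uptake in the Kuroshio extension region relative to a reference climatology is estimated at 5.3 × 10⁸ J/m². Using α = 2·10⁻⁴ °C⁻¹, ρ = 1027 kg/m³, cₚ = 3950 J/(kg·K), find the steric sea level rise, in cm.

Δh = αQ/(ρcₚ) = 2×10⁻⁴ × 5.3×10⁸ / (1027 × 3950) ≈ 0.02613 m

2.61 cm of thermosteric rise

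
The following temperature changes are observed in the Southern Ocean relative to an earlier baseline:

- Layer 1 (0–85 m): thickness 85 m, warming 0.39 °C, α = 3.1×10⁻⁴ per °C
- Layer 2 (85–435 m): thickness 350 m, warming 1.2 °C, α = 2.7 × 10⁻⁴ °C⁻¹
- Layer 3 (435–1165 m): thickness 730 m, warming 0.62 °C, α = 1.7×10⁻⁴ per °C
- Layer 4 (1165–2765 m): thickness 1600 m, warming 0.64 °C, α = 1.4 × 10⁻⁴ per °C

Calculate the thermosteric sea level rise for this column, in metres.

Δh ≈ 0.344 m

Layer 1: 0.39 × 85 × 3.1×10⁻⁴ = 0.0102765 m
85–435 m: 350 × 2.7×10⁻⁴ × 1.2 = 0.11340 m
Layer 3: 0.62 × 1.7×10⁻⁴ × 730 = 0.076942 m
Layer 4: 1600 × 1.4×10⁻⁴ × 0.64 = 0.14336 m
Δh = 0.0102765 + 0.11340 + 0.076942 + 0.14336 = 0.3439785 m ≈ 0.344 m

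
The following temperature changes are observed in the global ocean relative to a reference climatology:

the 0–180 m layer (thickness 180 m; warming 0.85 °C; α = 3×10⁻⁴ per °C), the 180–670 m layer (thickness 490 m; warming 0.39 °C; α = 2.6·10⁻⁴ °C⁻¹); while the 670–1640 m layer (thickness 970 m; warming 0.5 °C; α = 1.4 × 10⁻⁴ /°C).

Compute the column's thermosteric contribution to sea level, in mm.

Δh = 160 mm

0.85 × 180 × 3×10⁻⁴ = 0.04590 m
180–670 m: 490 × 2.6×10⁻⁴ × 0.39 = 0.049686 m
970 × 0.5 × 1.4×10⁻⁴ = 0.06790 m
Δh = 0.04590 + 0.049686 + 0.06790 = 0.163486 m ≈ 160 mm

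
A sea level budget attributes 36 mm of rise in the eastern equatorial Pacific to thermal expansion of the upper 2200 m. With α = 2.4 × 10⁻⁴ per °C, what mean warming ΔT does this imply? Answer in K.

about 0.0682 K

ΔT = Δh/(αH) = 0.036 / (2.4×10⁻⁴ × 2200) ≈ 0.06818 K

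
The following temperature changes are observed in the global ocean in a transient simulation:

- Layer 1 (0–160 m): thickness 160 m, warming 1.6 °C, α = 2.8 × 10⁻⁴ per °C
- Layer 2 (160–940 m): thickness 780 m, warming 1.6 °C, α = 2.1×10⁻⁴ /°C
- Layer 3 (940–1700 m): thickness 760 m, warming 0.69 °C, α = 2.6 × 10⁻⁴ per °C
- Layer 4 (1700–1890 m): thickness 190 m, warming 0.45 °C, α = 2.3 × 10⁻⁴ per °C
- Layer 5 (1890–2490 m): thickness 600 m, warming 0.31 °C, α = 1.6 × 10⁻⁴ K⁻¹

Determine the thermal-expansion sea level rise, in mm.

0–160 m: 1.6 × 160 × 2.8×10⁻⁴ = 0.07168 m
160–940 m: 1.6 × 2.1×10⁻⁴ × 780 = 0.26208 m
Layer 3: 760 × 2.6×10⁻⁴ × 0.69 = 0.136344 m
1700–1890 m: 2.3×10⁻⁴ × 0.45 × 190 = 0.019665 m
1890–2490 m: 1.6×10⁻⁴ × 0.31 × 600 = 0.02976 m
Δh = 0.07168 + 0.26208 + 0.136344 + 0.019665 + 0.02976 = 0.519529 m ≈ 520 mm

Δh ≈ 520 mm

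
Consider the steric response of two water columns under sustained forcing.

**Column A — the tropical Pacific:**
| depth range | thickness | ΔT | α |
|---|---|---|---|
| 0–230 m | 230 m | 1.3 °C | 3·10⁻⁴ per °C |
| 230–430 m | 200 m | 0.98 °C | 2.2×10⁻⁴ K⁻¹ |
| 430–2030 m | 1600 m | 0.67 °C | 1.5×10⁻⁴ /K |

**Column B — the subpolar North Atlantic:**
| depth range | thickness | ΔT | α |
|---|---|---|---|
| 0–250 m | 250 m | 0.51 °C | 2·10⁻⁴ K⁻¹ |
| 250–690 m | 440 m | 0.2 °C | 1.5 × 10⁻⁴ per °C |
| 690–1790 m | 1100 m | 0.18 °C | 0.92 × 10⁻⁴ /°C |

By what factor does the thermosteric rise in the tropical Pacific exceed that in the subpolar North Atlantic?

≈ 5.2×

A Layer 1: 230 × 3×10⁻⁴ × 1.3 = 0.08970 m
A 0.98 × 2.2×10⁻⁴ × 200 = 0.04312 m
A Layer 3: 1.5×10⁻⁴ × 0.67 × 1600 = 0.16080 m
A total: 0.29362 m
B 0.51 × 250 × 2×10⁻⁴ = 0.02550 m
B Layer 2: 1.5×10⁻⁴ × 0.2 × 440 = 0.01320 m
B 1100 × 0.18 × 0.92×10⁻⁴ = 0.018216 m
B total: 0.056916 m
Ratio: 0.29362 / 0.056916 ≈ 5.159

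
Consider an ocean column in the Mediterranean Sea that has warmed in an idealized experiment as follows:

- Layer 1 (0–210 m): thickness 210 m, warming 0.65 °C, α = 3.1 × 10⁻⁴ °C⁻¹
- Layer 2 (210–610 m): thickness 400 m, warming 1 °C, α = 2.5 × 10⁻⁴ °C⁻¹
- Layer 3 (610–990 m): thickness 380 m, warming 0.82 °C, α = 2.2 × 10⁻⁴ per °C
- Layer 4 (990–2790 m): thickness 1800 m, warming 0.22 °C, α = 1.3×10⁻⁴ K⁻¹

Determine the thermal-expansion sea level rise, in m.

0.262 m of thermosteric rise

0–210 m: 210 × 0.65 × 3.1×10⁻⁴ = 0.042315 m
Layer 2: 2.5×10⁻⁴ × 1 × 400 = 0.10000 m
Layer 3: 2.2×10⁻⁴ × 0.82 × 380 = 0.068552 m
Layer 4: 0.22 × 1800 × 1.3×10⁻⁴ = 0.05148 m
Δh = 0.042315 + 0.10000 + 0.068552 + 0.05148 = 0.262347 m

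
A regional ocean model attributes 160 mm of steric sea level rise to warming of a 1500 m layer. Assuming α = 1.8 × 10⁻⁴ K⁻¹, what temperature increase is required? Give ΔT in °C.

ΔT ≈ 0.593 °C

ΔT = Δh/(αH) = 0.16 / (1.8×10⁻⁴ × 1500) ≈ 0.5926 °C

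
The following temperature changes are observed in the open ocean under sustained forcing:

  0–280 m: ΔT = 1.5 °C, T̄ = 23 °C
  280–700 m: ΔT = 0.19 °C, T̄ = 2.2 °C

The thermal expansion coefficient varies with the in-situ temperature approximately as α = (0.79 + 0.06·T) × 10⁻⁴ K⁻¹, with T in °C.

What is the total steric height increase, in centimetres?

9.8 cm of thermosteric rise

Layer 1: α = (0.79 + 0.06×23)×10⁻⁴ = 2.17×10⁻⁴ K⁻¹
Layer 2: α = (0.79 + 0.06×2.2)×10⁻⁴ = 0.922×10⁻⁴ K⁻¹
0–280 m: 1.5 × 280 × 2.17×10⁻⁴ = 0.09114 m
280–700 m: 0.922×10⁻⁴ × 0.19 × 420 = 0.00735756 m
Δh = 0.09114 + 0.00735756 = 0.09849756 m ≈ 9.8 cm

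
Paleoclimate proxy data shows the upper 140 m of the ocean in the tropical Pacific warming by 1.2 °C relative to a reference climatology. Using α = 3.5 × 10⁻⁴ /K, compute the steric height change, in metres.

0.059 m

Δh = αΔT·H = 3.5×10⁻⁴ × 1.2 × 140 = 0.05880 m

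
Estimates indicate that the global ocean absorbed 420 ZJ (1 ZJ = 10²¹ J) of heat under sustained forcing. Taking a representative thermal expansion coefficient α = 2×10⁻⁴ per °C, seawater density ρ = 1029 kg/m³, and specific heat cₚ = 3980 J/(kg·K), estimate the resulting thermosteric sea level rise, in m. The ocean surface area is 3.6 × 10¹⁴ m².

Per unit area: Q = 420×10²¹ / (3.6×10¹⁴) ≈ 1.167×10⁹ J/m²
Δh = αQ/(ρcₚ) = 2×10⁻⁴ × 1.167×10⁹ / (1029 × 3980) ≈ 0.05699 m

0.057 m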